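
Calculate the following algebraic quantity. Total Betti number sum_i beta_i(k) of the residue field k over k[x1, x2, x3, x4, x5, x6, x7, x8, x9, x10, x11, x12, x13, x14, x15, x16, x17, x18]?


Koszul resolution: beta_i(k)=C(n,i), n=18
sum_i C(18,i) = 2^18 = 262144


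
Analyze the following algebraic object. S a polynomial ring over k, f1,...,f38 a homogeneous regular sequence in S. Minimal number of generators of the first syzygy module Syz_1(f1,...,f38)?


Regular sequence => Koszul complex is the minimal free resolution.
Syz_1 minimally generated by Koszul relations f_i*e_j - f_j*e_i (i<j): mu(Syz_1) = beta_2 = C(m,2) = m(m-1)/2
m=38
38*37/2 = 703


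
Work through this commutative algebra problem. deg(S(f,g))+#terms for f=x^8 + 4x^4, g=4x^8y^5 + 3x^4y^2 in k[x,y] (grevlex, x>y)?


LT(f)=x^8, LT(g)=4x^8y^5
lcm(LM)=x^8y^5
S(f,g) (scaled by 4 to clear denominators) = 4y^5*f - 1*g = 16x^4y^5 - 3x^4y^2
2 terms, deg 9.
9+2=11


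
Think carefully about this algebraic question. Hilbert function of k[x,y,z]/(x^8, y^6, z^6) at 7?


Need i<8, j<6, k<6 with i+j+k=7.
For each i, j ranges over max(0,7-i-5)..min(5,7-i):
  i=0: j in [2,5] -> 4
  i=1: j in [1,5] -> 5
  i=2: j in [0,5] -> 6
  i=3: j in [0,4] -> 5
  i=4: j in [0,3] -> 4
  i=5: j in [0,2] -> 3
  i=6: j in [0,1] -> 2
  i=7: j in [0,0] -> 1
H(7) = 4+5+6+5+4+3+2+1 = 30


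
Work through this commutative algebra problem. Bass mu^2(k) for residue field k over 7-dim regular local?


C(n,i)=C(7,2)=21


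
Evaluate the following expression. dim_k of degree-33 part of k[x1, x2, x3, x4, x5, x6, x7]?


C(d+n-1,n-1)=C(39,6)=3262623


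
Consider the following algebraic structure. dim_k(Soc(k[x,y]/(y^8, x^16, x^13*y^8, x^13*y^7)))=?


Socle = ann(m) = span of standard monomials u with x*u, y*u in I (staircase corners).
Redundant generators: x^13*y^8
Minimal generators: x^16, x^13*y^7, y^8
Corners: x^12y^7, x^15y^6
Socle dim=2


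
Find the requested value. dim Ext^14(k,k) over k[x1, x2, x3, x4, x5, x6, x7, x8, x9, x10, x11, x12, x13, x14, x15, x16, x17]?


C(n,i)=C(17,14)=680


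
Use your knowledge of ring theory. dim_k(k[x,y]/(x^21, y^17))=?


Basis: x^i*y^j, i<21, j<17
21*17=357


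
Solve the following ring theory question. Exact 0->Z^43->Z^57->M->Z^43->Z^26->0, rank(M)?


Alt sum=0:
(-1)^0*43 + (-1)^1*57 + (-1)^2*? + (-1)^3*43 + (-1)^4*26=0
rank(M)=31


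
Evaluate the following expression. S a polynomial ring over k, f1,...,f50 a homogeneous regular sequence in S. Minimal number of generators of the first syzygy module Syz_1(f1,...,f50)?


Regular sequence => Koszul complex is the minimal free resolution.
Syz_1 minimally generated by Koszul relations f_i*e_j - f_j*e_i (i<j): mu(Syz_1) = beta_2 = C(m,2) = m(m-1)/2
m=50
50*49/2 = 1225


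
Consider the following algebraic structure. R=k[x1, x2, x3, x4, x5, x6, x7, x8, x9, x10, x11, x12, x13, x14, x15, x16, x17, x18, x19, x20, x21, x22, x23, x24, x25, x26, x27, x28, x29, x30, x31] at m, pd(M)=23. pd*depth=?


pd+depth=31
depth=31-23=8
pd*depth=23*8=184


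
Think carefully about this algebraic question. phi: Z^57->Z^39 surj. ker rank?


rank(ker) = 57-39 = 18


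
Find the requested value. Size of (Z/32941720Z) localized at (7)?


7-primary part: 32941720=7^7*40
Size=7^7=823543


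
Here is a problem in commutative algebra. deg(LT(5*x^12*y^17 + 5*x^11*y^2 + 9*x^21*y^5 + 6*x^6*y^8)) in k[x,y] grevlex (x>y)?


LT: 5*x^12*y^17
deg_x=12, deg_y=17
Total=12+17=29


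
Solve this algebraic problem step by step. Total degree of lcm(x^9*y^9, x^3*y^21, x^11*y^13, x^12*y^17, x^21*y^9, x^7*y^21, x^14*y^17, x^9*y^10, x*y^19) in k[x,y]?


lcm = componentwise max:
x: max(9,3,11,12,21,7,14,9,1)=21
y: max(9,21,13,17,9,21,17,10,19)=21
Total=21+21=42


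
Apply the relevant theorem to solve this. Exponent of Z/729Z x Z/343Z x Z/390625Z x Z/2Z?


Exponent = lcm of the cyclic orders; pairwise coprime => product.
3^6*7^3*5^8*2^1=729*343*390625*2=195349218750


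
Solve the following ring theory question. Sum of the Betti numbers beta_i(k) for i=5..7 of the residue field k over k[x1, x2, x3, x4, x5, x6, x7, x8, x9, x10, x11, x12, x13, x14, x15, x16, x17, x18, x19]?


Koszul resolution: beta_i(k)=C(n,i), n=19
C(19,5)=11628, C(19,6)=27132, C(19,7)=50388
Sum=89148


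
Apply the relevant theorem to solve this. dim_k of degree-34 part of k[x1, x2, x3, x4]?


C(d+n-1,n-1)=C(37,3)=7770


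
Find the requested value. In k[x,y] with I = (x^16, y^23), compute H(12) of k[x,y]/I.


k[x,y], I = (x^16, y^23), d = 12
Need i < 16 and d-i < 23.
Range: 0 <= i <= 12.
H(12) = 13


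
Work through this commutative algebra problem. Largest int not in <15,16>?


gcd(15,16)=1 => F=ab-a-b=15*16-15-16=240-31=209


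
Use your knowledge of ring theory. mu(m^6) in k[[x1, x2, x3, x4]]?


C(n+d-1,d)=C(9,6)=84


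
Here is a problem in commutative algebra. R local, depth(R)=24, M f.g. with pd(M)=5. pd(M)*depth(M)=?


pd+depth=24
depth=24-5=19
pd*depth=5*19=95


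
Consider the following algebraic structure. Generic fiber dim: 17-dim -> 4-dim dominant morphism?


dim(fiber)=dim(X)-dim(Y)=17-4=13


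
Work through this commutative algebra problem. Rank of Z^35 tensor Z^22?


rank(M(x)N) = rank(M)*rank(N)
35*22 = 770


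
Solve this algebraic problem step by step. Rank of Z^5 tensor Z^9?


rank(M(x)N) = rank(M)*rank(N)
5*9 = 45


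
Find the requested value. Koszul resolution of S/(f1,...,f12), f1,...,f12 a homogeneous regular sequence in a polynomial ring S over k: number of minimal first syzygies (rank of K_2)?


Regular sequence => Koszul complex is the minimal free resolution.
Syz_1 minimally generated by Koszul relations f_i*e_j - f_j*e_i (i<j): mu(Syz_1) = beta_2 = C(m,2) = m(m-1)/2
m=12
12*11/2 = 66


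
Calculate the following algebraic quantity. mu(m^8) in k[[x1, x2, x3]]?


C(n+d-1,d)=C(10,8)=45


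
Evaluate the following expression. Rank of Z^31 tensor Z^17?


rank(M(x)N) = rank(M)*rank(N)
31*17 = 527


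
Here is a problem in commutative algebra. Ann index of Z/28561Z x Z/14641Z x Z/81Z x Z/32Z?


Exponent = lcm of the cyclic orders; pairwise coprime => product.
13^4*11^4*3^4*2^5=28561*14641*81*32=1083874869792


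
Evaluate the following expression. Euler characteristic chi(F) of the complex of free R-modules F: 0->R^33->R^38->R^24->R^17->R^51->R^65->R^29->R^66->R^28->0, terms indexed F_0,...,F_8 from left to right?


chi = sum (-1)^i * rank:
(-1)^0*33=33
(-1)^1*38=-38
(-1)^2*24=24
(-1)^3*17=-17
(-1)^4*51=51
(-1)^5*65=-65
(-1)^6*29=29
(-1)^7*66=-66
(-1)^8*28=28
chi=-21


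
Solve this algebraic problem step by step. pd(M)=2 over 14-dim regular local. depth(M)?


pd+depth=depth(R)=14
depth=14-2=12


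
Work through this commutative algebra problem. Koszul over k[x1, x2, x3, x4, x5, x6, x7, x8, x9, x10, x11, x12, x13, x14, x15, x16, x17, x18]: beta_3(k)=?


C(n,i)=C(18,3)=816


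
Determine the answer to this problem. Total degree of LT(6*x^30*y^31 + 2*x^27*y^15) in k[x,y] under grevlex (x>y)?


LT: 6*x^30*y^31
deg_x=30, deg_y=31
Total=30+31=61


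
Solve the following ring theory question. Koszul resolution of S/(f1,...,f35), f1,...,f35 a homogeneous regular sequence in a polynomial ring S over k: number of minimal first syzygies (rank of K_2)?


Regular sequence => Koszul complex is the minimal free resolution.
Syz_1 minimally generated by Koszul relations f_i*e_j - f_j*e_i (i<j): mu(Syz_1) = beta_2 = C(m,2) = m(m-1)/2
m=35
35*34/2 = 595


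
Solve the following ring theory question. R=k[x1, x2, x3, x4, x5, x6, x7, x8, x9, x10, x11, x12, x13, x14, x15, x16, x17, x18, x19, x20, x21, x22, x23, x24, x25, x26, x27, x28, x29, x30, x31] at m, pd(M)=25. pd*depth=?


pd+depth=31
depth=31-25=6
pd*depth=25*6=150


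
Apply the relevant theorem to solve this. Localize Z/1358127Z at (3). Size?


3-primary part: 1358127=3^10*23
Size=3^10=59049


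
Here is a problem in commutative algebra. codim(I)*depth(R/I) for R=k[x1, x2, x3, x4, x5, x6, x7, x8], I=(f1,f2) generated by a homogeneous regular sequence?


codim=2, depth=dim(R/I)=8-2=6
Product=2*6=12


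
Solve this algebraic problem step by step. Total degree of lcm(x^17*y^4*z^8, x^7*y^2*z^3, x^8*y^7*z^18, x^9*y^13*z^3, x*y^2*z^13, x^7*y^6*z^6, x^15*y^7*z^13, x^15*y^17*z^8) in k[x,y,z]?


lcm = componentwise max:
x: max(17,7,8,9,1,7,15,15)=17
y: max(4,2,7,13,2,6,7,17)=17
z: max(8,3,18,3,13,6,13,8)=18
Total=17+17+18=52


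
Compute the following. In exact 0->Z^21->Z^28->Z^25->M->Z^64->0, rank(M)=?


Alt sum=0:
(-1)^0*21 + (-1)^1*28 + (-1)^2*25 + (-1)^3*? + (-1)^4*64=0
rank(M)=82


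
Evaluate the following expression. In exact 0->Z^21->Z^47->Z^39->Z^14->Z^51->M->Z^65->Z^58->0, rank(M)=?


Alt sum=0:
(-1)^0*21 + (-1)^1*47 + (-1)^2*39 + (-1)^3*14 + (-1)^4*51 + (-1)^5*? + (-1)^6*65 + (-1)^7*58=0
rank(M)=57


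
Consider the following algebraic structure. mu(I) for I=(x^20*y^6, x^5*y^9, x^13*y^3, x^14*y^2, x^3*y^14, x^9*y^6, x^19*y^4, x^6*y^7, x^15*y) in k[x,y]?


Remove redundant (divisible by others).
x^19*y^4 redundant.
x^20*y^6 redundant.
Min: x^15*y, x^14*y^2, x^13*y^3, x^9*y^6, x^6*y^7, x^5*y^9, x^3*y^14
Count=7


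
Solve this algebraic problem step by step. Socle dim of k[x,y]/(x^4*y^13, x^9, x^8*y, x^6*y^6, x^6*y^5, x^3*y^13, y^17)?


Socle = ann(m) = span of standard monomials u with x*u, y*u in I (staircase corners).
Redundant generators: x^4*y^13, x^6*y^6
Minimal generators: x^9, x^8*y, x^6*y^5, x^3*y^13, y^17
Corners: x^2y^16, x^5y^12, x^7y^4, x^8
Socle dim=4


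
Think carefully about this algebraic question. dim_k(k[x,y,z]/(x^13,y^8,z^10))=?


Basis: x^iy^jz^k, i<13,j<8,k<10
13*8*10=1040


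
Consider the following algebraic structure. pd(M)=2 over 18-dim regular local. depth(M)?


pd+depth=depth(R)=18
depth=18-2=16


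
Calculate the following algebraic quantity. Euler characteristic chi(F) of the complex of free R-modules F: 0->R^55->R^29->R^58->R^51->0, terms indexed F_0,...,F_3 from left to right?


chi = sum (-1)^i * rank:
(-1)^0*55=55
(-1)^1*29=-29
(-1)^2*58=58
(-1)^3*51=-51
chi=33


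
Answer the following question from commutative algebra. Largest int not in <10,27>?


gcd(10,27)=1 => F=ab-a-b=10*27-10-27=270-37=233


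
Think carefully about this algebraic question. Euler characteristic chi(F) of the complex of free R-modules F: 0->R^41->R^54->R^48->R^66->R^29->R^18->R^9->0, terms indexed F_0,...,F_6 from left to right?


chi = sum (-1)^i * rank:
(-1)^0*41=41
(-1)^1*54=-54
(-1)^2*48=48
(-1)^3*66=-66
(-1)^4*29=29
(-1)^5*18=-18
(-1)^6*9=9
chi=-11


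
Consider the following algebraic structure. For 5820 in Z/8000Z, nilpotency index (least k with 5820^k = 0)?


5820^k mod 8000:
k=1: 5820
k=2: 400
k=3: 0
First zero at k = 3


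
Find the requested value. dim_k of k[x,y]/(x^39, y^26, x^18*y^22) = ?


k[x,y]/I, I = (x^39, y^26, x^18*y^22)
Rect: 39x26=1014. Corner: (39-18)x(26-22)=84.
dim = 1014-84 = 930


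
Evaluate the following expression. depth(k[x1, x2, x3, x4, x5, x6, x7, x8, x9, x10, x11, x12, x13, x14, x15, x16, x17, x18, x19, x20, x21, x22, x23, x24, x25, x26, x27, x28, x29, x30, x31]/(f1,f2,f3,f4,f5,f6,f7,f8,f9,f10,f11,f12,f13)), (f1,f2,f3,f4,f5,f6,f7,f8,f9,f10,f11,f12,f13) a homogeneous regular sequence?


depth(R)=31
depth(R/I)=31-13=18


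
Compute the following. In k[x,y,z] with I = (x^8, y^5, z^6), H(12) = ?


Need i<8, j<5, k<6 with i+j+k=12.
For each i, j ranges over max(0,12-i-5)..min(4,12-i):
  i=0: j in [7,4] -> 0
  i=1: j in [6,4] -> 0
  i=2: j in [5,4] -> 0
  i=3: j in [4,4] -> 1
  i=4: j in [3,4] -> 2
  i=5: j in [2,4] -> 3
  i=6: j in [1,4] -> 4
  i=7: j in [0,4] -> 5
H(12) = 0+0+0+1+2+3+4+5 = 15


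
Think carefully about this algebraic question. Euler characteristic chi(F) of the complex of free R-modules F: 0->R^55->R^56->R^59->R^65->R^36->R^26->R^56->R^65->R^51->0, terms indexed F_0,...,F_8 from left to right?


chi = sum (-1)^i * rank:
(-1)^0*55=55
(-1)^1*56=-56
(-1)^2*59=59
(-1)^3*65=-65
(-1)^4*36=36
(-1)^5*26=-26
(-1)^6*56=56
(-1)^7*65=-65
(-1)^8*51=51
chi=45


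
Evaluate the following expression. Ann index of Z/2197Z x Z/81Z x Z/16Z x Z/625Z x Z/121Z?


Exponent = lcm of the cyclic orders; pairwise coprime => product.
13^3*3^4*2^4*5^4*11^2=2197*81*16*625*121=215327970000


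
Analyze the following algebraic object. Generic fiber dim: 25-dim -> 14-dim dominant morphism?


dim(fiber)=dim(X)-dim(Y)=25-14=11


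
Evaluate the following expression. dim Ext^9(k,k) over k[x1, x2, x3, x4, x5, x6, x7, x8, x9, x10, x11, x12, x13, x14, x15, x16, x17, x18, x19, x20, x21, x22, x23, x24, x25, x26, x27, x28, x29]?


C(n,i)=C(29,9)=10015005


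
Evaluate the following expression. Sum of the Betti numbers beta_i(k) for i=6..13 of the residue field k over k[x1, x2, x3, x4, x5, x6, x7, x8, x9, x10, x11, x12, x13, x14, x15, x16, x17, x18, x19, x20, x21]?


Koszul resolution: beta_i(k)=C(n,i), n=21
C(21,6)=54264, C(21,7)=116280, C(21,8)=203490, C(21,9)=293930, C(21,10)=352716, C(21,11)=352716, C(21,12)=293930, C(21,13)=203490
Sum=1870816


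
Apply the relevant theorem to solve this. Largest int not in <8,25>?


gcd(8,25)=1 => F=ab-a-b=8*25-8-25=200-33=167


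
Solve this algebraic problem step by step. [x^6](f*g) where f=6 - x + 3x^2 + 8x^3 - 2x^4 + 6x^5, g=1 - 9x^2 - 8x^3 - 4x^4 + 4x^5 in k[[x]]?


[x^6] = sum a_i*b_j, i+j=6
  -1*4=-4
  3*-4=-12
  8*-8=-64
  -2*-9=18
Sum=-62


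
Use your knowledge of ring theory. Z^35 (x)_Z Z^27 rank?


rank(M(x)N) = rank(M)*rank(N)
35*27 = 945


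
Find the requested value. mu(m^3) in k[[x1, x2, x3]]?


C(n+d-1,d)=C(5,3)=10


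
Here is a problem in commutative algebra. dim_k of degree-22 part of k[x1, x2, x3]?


C(d+n-1,n-1)=C(24,2)=276


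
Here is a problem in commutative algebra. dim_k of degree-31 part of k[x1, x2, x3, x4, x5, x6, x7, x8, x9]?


C(d+n-1,n-1)=C(39,8)=61523748


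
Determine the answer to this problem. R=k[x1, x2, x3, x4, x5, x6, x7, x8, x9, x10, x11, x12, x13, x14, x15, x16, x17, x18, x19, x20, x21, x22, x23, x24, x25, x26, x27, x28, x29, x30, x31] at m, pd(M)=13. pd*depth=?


pd+depth=31
depth=31-13=18
pd*depth=13*18=234


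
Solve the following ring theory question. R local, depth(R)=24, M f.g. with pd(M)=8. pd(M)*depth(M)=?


pd+depth=24
depth=24-8=16
pd*depth=8*16=128


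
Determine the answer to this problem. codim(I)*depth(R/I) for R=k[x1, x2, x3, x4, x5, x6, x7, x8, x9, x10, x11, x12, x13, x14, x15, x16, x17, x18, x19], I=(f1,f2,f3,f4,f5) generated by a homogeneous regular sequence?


codim=5, depth=dim(R/I)=19-5=14
Product=5*14=70


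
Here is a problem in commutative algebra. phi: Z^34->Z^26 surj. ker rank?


rank(ker) = 34-26 = 8


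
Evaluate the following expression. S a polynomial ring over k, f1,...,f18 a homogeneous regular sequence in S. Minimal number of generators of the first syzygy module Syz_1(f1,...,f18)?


Regular sequence => Koszul complex is the minimal free resolution.
Syz_1 minimally generated by Koszul relations f_i*e_j - f_j*e_i (i<j): mu(Syz_1) = beta_2 = C(m,2) = m(m-1)/2
m=18
18*17/2 = 153


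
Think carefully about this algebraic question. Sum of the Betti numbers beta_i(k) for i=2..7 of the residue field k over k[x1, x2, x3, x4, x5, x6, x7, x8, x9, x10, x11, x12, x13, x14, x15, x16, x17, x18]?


Koszul resolution: beta_i(k)=C(n,i), n=18
C(18,2)=153, C(18,3)=816, C(18,4)=3060, C(18,5)=8568, C(18,6)=18564, C(18,7)=31824
Sum=62985


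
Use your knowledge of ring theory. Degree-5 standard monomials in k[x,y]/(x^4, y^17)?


k[x,y], I = (x^4, y^17), d = 5
Need i < 4 and d-i < 17.
Range: 0 <= i <= 3.
H(5) = 4


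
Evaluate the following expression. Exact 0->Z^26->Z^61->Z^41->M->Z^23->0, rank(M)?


Alt sum=0:
(-1)^0*26 + (-1)^1*61 + (-1)^2*41 + (-1)^3*? + (-1)^4*23=0
rank(M)=29


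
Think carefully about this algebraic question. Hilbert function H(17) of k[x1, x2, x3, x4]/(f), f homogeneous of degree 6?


C(20,3)-C(14,3)=1140-364=776


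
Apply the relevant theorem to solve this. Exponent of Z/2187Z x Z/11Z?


Exponent = lcm of the cyclic orders; pairwise coprime => product.
3^7*11^1=2187*11=24057


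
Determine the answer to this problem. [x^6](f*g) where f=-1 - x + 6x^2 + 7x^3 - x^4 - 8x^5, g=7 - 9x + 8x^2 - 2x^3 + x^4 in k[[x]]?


[x^6] = sum a_i*b_j, i+j=6
  6*1=6
  7*-2=-14
  -1*8=-8
  -8*-9=72
Sum=56


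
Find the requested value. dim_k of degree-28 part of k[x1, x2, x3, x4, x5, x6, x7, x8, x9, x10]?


C(d+n-1,n-1)=C(37,9)=124403620


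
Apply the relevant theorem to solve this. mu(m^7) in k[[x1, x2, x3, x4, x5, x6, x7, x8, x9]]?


C(n+d-1,d)=C(15,7)=6435


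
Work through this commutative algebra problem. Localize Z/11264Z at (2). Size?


2-primary part: 11264=2^10*11
Size=2^10=1024


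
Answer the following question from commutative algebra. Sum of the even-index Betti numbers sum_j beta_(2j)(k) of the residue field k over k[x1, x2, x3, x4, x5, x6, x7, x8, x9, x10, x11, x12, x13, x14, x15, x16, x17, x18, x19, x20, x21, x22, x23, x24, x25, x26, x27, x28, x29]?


Koszul resolution: beta_i(k)=C(n,i), n=29
sum_even C(29,i) = 2^(n-1) = 2^28 = 268435456


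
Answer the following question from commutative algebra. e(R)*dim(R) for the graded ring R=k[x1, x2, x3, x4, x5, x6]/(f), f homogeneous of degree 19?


e(R)=deg(f)=19, dim(R)=6-1=5
e*dim=19*5=95


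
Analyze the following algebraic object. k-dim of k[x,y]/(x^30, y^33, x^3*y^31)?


k[x,y]/I, I = (x^30, y^33, x^3*y^31)
Rect: 30x33=990. Corner: (30-3)x(33-31)=54.
dim = 990-54 = 936


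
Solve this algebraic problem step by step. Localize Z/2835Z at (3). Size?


3-primary part: 2835=3^4*35
Size=3^4=81


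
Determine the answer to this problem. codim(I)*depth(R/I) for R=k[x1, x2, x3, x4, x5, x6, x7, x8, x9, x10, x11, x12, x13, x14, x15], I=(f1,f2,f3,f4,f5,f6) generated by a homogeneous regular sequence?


codim=6, depth=dim(R/I)=15-6=9
Product=6*9=54


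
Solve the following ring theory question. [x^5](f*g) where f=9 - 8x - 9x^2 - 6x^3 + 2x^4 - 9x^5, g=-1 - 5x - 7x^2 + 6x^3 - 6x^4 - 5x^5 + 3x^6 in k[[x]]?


[x^5] = sum a_i*b_j, i+j=5
  9*-5=-45
  -8*-6=48
  -9*6=-54
  -6*-7=42
  2*-5=-10
  -9*-1=9
Sum=-10


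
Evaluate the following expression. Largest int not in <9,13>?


gcd(9,13)=1 => F=ab-a-b=9*13-9-13=117-22=95


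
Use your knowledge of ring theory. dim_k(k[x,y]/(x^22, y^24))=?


Basis: x^i*y^j, i<22, j<24
22*24=528


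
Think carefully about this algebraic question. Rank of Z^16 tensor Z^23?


rank(M(x)N) = rank(M)*rank(N)
16*23 = 368


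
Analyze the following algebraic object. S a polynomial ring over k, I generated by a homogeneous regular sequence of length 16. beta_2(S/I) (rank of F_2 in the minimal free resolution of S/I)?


Regular sequence => Koszul complex is the minimal free resolution.
Syz_1 minimally generated by Koszul relations f_i*e_j - f_j*e_i (i<j): mu(Syz_1) = beta_2 = C(m,2) = m(m-1)/2
m=16
16*15/2 = 120


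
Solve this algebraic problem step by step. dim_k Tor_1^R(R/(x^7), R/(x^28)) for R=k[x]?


Tor_1(R/I,R/J)=(I cap J)/IJ=(x^28)/(x^35)
dim=35-28=min(7,28)=7


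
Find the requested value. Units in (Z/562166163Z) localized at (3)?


Local ring = Z/19683Z.
phi(19683) = 3^8*(3-1) = 13122


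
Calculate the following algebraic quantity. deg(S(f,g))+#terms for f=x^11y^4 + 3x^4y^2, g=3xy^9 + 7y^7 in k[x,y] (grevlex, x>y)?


LT(f)=x^11y^4, LT(g)=3xy^9
lcm(LM)=x^11y^9
S(f,g) (scaled by 3 to clear denominators) = 3y^5*f - x^10*g = -7x^10y^7 + 9x^4y^7
2 terms, deg 17.
17+2=19


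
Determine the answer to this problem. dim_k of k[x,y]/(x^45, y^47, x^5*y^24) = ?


k[x,y]/I, I = (x^45, y^47, x^5*y^24)
Rect: 45x47=2115. Corner: (45-5)x(47-24)=920.
dim = 2115-920 = 1195


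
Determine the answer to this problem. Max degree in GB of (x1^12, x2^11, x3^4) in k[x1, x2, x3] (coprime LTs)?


Pure powers, coprime LTs => already GB.
Degrees: 12, 11, 4
Max=12


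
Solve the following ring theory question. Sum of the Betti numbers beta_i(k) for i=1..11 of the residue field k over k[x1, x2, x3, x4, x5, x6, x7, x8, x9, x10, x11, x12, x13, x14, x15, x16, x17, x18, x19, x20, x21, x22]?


Koszul resolution: beta_i(k)=C(n,i), n=22
C(22,1)=22, C(22,2)=231, C(22,3)=1540, C(22,4)=7315, C(22,5)=26334, C(22,6)=74613, C(22,7)=170544, C(22,8)=319770, C(22,9)=497420, C(22,10)=646646, C(22,11)=705432
Sum=2449867


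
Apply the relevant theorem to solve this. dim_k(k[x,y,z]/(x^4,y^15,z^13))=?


Basis: x^iy^jz^k, i<4,j<15,k<13
4*15*13=780


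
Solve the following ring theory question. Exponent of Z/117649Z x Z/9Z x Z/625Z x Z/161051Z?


Exponent = lcm of the cyclic orders; pairwise coprime => product.
7^6*3^2*5^4*11^5=117649*9*625*161051=106579626181875


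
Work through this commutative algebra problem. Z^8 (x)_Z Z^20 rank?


rank(M(x)N) = rank(M)*rank(N)
8*20 = 160


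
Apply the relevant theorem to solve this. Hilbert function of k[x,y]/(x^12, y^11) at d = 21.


k[x,y], I = (x^12, y^11), d = 21
Need i < 12 and d-i < 11.
Range: 11 <= i <= 11.
H(21) = 1


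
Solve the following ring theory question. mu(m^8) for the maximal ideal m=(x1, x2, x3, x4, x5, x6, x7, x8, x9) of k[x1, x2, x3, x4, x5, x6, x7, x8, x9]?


Graded Nakayama: mu(m^d) = dim_k (m^d/m^(d+1)) = #degree-8 monomials in 9 vars
C(n+d-1,d)=C(16,8)=12870


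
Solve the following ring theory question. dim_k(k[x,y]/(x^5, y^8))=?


Basis: x^i*y^j, i<5, j<8
5*8=40


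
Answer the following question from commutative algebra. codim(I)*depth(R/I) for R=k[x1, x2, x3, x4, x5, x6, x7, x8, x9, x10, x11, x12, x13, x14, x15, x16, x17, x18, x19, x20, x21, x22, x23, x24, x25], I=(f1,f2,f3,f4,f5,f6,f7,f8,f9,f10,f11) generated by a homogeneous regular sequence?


codim=11, depth=dim(R/I)=25-11=14
Product=11*14=154


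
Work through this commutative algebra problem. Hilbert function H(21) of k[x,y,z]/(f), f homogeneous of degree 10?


C(23,2)-C(13,2)=253-78=175


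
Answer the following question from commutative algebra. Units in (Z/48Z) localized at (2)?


Local ring = Z/16Z.
phi(16) = 2^3*(2-1) = 8


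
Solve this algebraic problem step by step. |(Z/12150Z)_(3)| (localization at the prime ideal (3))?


3-primary part: 12150=3^5*50
Size=3^5=243


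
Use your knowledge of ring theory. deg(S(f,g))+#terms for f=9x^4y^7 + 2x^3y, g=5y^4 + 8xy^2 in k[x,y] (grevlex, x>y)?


LT(f)=9x^4y^7, LT(g)=5y^4
lcm(LM)=x^4y^7
S(f,g) (scaled by 45 to clear denominators) = 5*f - 9x^4y^3*g = -72x^5y^5 + 10x^3y
2 terms, deg 10.
10+2=12


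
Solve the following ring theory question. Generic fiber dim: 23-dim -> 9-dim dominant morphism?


dim(fiber)=dim(X)-dim(Y)=23-9=14


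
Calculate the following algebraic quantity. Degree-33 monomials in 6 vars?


C(d+n-1,n-1)=C(38,5)=501942


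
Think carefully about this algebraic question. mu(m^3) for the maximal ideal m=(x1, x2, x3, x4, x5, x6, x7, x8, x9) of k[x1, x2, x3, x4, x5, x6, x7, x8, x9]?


Graded Nakayama: mu(m^d) = dim_k (m^d/m^(d+1)) = #degree-3 monomials in 9 vars
C(n+d-1,d)=C(11,3)=165


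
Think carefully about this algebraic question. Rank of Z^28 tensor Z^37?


rank(M(x)N) = rank(M)*rank(N)
28*37 = 1036


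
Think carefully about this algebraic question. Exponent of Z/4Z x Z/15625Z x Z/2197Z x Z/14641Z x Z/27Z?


Exponent = lcm of the cyclic orders; pairwise coprime => product.
2^2*5^6*13^3*11^4*3^3=4*15625*2197*14641*27=54280592437500


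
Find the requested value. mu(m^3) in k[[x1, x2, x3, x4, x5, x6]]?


C(n+d-1,d)=C(8,3)=56


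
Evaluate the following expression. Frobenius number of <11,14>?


gcd(11,14)=1 => F=ab-a-b=11*14-11-14=154-25=129


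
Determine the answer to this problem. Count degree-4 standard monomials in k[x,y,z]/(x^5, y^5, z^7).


Need i<5, j<5, k<7 with i+j+k=4.
For each i, j ranges over max(0,4-i-6)..min(4,4-i):
  i=0: j in [0,4] -> 5
  i=1: j in [0,3] -> 4
  i=2: j in [0,2] -> 3
  i=3: j in [0,1] -> 2
  i=4: j in [0,0] -> 1
H(4) = 5+4+3+2+1 = 15


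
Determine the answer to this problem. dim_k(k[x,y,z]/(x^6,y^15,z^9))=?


Basis: x^iy^jz^k, i<6,j<15,k<9
6*15*9=810


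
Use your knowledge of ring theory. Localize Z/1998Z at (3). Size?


3-primary part: 1998=3^3*74
Size=3^3=27


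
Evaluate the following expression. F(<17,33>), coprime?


gcd(17,33)=1 => F=ab-a-b=17*33-17-33=561-50=511


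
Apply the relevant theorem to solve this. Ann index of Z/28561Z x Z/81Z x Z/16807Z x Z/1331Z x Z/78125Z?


Exponent = lcm of the cyclic orders; pairwise coprime => product.
13^4*3^4*7^5*11^3*5^7=28561*81*16807*1331*78125=4043120768952890625


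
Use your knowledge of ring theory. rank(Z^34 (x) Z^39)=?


rank(M(x)N) = rank(M)*rank(N)
34*39 = 1326


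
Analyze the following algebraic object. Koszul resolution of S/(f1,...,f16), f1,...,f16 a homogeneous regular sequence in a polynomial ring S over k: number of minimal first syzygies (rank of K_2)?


Regular sequence => Koszul complex is the minimal free resolution.
Syz_1 minimally generated by Koszul relations f_i*e_j - f_j*e_i (i<j): mu(Syz_1) = beta_2 = C(m,2) = m(m-1)/2
m=16
16*15/2 = 120


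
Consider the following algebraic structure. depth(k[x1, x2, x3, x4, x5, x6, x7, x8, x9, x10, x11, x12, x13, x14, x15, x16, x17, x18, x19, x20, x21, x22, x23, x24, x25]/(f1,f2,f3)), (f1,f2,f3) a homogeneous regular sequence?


depth(R)=25
depth(R/I)=25-3=22


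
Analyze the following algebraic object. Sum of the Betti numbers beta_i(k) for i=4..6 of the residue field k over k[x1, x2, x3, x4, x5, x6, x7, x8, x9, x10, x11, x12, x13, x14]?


Koszul resolution: beta_i(k)=C(n,i), n=14
C(14,4)=1001, C(14,5)=2002, C(14,6)=3003
Sum=6006


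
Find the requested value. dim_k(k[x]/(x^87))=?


Basis: 1,x,...,x^86
dim=87


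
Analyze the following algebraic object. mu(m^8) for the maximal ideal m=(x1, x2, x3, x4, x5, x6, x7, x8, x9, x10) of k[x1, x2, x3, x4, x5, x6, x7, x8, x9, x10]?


Graded Nakayama: mu(m^d) = dim_k (m^d/m^(d+1)) = #degree-8 monomials in 10 vars
C(n+d-1,d)=C(17,8)=24310


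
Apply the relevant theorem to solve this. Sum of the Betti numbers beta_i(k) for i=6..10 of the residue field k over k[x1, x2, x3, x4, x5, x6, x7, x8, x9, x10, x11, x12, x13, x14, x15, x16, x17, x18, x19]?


Koszul resolution: beta_i(k)=C(n,i), n=19
C(19,6)=27132, C(19,7)=50388, C(19,8)=75582, C(19,9)=92378, C(19,10)=92378
Sum=337858


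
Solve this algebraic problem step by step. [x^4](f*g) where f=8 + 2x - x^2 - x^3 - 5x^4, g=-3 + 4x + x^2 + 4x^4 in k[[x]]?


[x^4] = sum a_i*b_j, i+j=4
  8*4=32
  -1*1=-1
  -1*4=-4
  -5*-3=15
Sum=42


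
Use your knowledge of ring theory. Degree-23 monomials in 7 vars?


C(d+n-1,n-1)=C(29,6)=475020


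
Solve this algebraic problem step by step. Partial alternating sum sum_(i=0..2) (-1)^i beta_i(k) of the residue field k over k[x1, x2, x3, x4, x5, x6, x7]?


Koszul resolution: beta_i(k)=C(n,i), n=7
sum_(i=0..p) (-1)^i C(n,i) = (-1)^p C(n-1,p)
(-1)^2*C(6,2) = (-1)^2*15 = 15


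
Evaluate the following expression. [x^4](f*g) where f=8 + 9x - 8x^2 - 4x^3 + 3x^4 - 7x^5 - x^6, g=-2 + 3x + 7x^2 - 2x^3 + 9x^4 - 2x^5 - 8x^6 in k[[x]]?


[x^4] = sum a_i*b_j, i+j=4
  8*9=72
  9*-2=-18
  -8*7=-56
  -4*3=-12
  3*-2=-6
Sum=-20


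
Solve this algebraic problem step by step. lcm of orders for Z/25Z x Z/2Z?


Exponent = lcm of the cyclic orders; pairwise coprime => product.
5^2*2^1=25*2=50


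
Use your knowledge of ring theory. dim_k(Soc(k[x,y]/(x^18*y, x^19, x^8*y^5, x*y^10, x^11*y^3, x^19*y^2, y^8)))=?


Socle = ann(m) = span of standard monomials u with x*u, y*u in I (staircase corners).
Redundant generators: x*y^10, x^19*y^2
Minimal generators: x^19, x^18*y, x^11*y^3, x^8*y^5, y^8
Corners: x^7y^7, x^10y^4, x^17y^2, x^18
Socle dim=4


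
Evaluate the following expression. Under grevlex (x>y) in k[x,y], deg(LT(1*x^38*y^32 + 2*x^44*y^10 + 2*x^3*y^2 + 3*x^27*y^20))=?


LT: 1*x^38*y^32
deg_x=38, deg_y=32
Total=38+32=70


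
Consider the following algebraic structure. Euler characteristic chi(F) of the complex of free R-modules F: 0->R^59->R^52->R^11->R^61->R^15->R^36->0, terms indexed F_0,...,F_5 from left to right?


chi = sum (-1)^i * rank:
(-1)^0*59=59
(-1)^1*52=-52
(-1)^2*11=11
(-1)^3*61=-61
(-1)^4*15=15
(-1)^5*36=-36
chi=-64


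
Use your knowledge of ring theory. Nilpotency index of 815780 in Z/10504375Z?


815780^k mod 10504375:
k=1: 815780
k=2: 2834650
k=3: 7160125
k=4: 3001250
k=5: 0
First zero at k = 5


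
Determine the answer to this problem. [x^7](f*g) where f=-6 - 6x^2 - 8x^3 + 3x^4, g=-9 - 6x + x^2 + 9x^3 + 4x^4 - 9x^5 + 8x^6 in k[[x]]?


[x^7] = sum a_i*b_j, i+j=7
  -6*-9=54
  -8*4=-32
  3*9=27
Sum=49


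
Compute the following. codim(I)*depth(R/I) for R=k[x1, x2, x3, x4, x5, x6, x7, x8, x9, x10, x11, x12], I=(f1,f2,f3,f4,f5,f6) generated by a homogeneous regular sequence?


codim=6, depth=dim(R/I)=12-6=6
Product=6*6=36


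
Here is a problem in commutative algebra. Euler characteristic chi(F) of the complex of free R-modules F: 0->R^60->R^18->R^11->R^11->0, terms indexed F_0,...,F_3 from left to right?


chi = sum (-1)^i * rank:
(-1)^0*60=60
(-1)^1*18=-18
(-1)^2*11=11
(-1)^3*11=-11
chi=42


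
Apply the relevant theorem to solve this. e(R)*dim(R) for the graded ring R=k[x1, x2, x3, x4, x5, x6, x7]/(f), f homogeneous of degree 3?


e(R)=deg(f)=3, dim(R)=7-1=6
e*dim=3*6=18


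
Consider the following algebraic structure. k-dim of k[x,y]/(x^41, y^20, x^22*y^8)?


k[x,y]/I, I = (x^41, y^20, x^22*y^8)
Rect: 41x20=820. Corner: (41-22)x(20-8)=228.
dim = 820-228 = 592


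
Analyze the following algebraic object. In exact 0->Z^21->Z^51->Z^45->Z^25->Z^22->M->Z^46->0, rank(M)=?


Alt sum=0:
(-1)^0*21 + (-1)^1*51 + (-1)^2*45 + (-1)^3*25 + (-1)^4*22 + (-1)^5*? + (-1)^6*46=0
rank(M)=58


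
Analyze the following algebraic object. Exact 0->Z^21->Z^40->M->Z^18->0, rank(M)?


Alt sum=0:
(-1)^0*21 + (-1)^1*40 + (-1)^2*? + (-1)^3*18=0
rank(M)=37


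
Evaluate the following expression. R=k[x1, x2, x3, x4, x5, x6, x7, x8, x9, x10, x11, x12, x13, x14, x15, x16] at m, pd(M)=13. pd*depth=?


pd+depth=16
depth=16-13=3
pd*depth=13*3=39


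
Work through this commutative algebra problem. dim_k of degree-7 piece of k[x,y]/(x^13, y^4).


k[x,y], I = (x^13, y^4), d = 7
Need i < 13 and d-i < 4.
Range: 4 <= i <= 7.
H(7) = 4


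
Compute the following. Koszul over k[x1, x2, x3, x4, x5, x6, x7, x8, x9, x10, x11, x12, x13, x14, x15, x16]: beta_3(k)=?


C(n,i)=C(16,3)=560


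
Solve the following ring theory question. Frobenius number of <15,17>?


gcd(15,17)=1 => F=ab-a-b=15*17-15-17=255-32=223


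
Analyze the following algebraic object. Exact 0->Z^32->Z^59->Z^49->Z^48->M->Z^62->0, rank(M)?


Alt sum=0:
(-1)^0*32 + (-1)^1*59 + (-1)^2*49 + (-1)^3*48 + (-1)^4*? + (-1)^5*62=0
rank(M)=88


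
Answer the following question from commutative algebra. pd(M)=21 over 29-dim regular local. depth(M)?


pd+depth=depth(R)=29
depth=29-21=8


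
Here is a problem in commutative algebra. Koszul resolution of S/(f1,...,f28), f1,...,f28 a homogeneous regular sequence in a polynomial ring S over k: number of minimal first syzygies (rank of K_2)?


Regular sequence => Koszul complex is the minimal free resolution.
Syz_1 minimally generated by Koszul relations f_i*e_j - f_j*e_i (i<j): mu(Syz_1) = beta_2 = C(m,2) = m(m-1)/2
m=28
28*27/2 = 378


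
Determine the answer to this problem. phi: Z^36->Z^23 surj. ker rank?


rank(ker) = 36-23 = 13


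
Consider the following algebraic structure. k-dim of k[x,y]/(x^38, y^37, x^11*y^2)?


k[x,y]/I, I = (x^38, y^37, x^11*y^2)
Rect: 38x37=1406. Corner: (38-11)x(37-2)=945.
dim = 1406-945 = 461


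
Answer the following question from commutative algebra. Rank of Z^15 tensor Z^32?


rank(M(x)N) = rank(M)*rank(N)
15*32 = 480


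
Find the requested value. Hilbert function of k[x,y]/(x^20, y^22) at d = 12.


k[x,y], I = (x^20, y^22), d = 12
Need i < 20 and d-i < 22.
Range: 0 <= i <= 12.
H(12) = 13


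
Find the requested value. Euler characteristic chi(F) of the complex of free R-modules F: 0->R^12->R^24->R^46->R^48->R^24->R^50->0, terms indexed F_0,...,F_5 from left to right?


chi = sum (-1)^i * rank:
(-1)^0*12=12
(-1)^1*24=-24
(-1)^2*46=46
(-1)^3*48=-48
(-1)^4*24=24
(-1)^5*50=-50
chi=-40


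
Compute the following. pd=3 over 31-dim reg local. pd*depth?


pd+depth=31
depth=31-3=28
pd*depth=3*28=84


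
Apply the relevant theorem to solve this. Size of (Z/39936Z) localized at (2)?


2-primary part: 39936=2^10*39
Size=2^10=1024


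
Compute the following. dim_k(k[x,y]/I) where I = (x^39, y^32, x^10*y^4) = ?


k[x,y]/I, I = (x^39, y^32, x^10*y^4)
Rect: 39x32=1248. Corner: (39-10)x(32-4)=812.
dim = 1248-812 = 436


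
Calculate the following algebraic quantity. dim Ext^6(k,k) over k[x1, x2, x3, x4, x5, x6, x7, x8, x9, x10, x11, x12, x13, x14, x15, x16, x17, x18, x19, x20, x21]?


C(n,i)=C(21,6)=54264


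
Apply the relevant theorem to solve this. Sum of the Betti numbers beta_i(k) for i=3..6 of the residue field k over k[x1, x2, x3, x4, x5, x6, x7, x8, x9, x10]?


Koszul resolution: beta_i(k)=C(n,i), n=10
C(10,3)=120, C(10,4)=210, C(10,5)=252, C(10,6)=210
Sum=792


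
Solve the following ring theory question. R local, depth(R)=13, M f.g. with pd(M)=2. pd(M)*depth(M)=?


pd+depth=13
depth=13-2=11
pd*depth=2*11=22


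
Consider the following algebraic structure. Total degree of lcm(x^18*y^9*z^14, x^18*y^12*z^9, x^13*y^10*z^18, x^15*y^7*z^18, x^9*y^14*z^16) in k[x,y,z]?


lcm = componentwise max:
x: max(18,18,13,15,9)=18
y: max(9,12,10,7,14)=14
z: max(14,9,18,18,16)=18
Total=18+14+18=50


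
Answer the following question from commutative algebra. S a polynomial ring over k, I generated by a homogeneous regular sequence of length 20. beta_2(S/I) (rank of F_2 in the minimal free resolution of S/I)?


Regular sequence => Koszul complex is the minimal free resolution.
Syz_1 minimally generated by Koszul relations f_i*e_j - f_j*e_i (i<j): mu(Syz_1) = beta_2 = C(m,2) = m(m-1)/2
m=20
20*19/2 = 190


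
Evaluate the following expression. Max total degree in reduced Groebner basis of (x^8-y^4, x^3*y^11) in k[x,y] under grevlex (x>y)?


LT(f1)=x^8, LT(f2)=x^3y^11, lcm=x^8y^11
S(f1,f2) = y^11*f1 - x^5*f2 = -y^15
Reduced GB = {f1, f2, y^15}; degrees 8, 14, 15
Max = 15


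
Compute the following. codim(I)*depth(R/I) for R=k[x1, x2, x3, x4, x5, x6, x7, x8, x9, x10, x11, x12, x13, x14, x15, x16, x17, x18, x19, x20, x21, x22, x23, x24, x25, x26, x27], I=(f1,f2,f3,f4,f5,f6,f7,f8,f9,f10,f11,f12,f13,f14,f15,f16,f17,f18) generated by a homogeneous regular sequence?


codim=18, depth=dim(R/I)=27-18=9
Product=18*9=162


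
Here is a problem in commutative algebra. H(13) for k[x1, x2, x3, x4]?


C(d+n-1,n-1)=C(16,3)=560


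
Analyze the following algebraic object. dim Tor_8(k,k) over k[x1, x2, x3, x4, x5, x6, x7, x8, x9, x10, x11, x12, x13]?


Koszul: C(n,i)=C(13,8)=1287


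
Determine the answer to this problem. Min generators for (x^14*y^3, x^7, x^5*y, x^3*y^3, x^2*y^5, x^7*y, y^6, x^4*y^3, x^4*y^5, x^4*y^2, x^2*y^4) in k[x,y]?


Remove redundant (divisible by others).
x^14*y^3 redundant.
x^4*y^3 redundant.
x^4*y^5 redundant.
x^7*y redundant.
x^2*y^5 redundant.
Min: x^7, x^5*y, x^4*y^2, x^3*y^3, x^2*y^4, y^6
Count=6


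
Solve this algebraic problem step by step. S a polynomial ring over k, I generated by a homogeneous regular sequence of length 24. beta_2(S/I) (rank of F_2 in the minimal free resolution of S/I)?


Regular sequence => Koszul complex is the minimal free resolution.
Syz_1 minimally generated by Koszul relations f_i*e_j - f_j*e_i (i<j): mu(Syz_1) = beta_2 = C(m,2) = m(m-1)/2
m=24
24*23/2 = 276


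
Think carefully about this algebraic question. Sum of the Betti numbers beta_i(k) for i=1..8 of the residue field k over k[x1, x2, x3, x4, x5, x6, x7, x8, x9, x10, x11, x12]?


Koszul resolution: beta_i(k)=C(n,i), n=12
C(12,1)=12, C(12,2)=66, C(12,3)=220, C(12,4)=495, C(12,5)=792, C(12,6)=924, C(12,7)=792, C(12,8)=495
Sum=3796


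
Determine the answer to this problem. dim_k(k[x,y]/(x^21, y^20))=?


Basis: x^i*y^j, i<21, j<20
21*20=420


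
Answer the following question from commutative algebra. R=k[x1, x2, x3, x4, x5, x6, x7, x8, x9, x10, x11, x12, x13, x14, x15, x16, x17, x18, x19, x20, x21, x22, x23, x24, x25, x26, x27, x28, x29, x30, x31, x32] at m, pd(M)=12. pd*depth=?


pd+depth=32
depth=32-12=20
pd*depth=12*20=240


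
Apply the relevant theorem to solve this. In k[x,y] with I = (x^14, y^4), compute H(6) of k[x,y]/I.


k[x,y], I = (x^14, y^4), d = 6
Need i < 14 and d-i < 4.
Range: 3 <= i <= 6.
H(6) = 4


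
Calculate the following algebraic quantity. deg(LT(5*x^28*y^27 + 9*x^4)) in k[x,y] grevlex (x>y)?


LT: 5*x^28*y^27
deg_x=28, deg_y=27
Total=28+27=55


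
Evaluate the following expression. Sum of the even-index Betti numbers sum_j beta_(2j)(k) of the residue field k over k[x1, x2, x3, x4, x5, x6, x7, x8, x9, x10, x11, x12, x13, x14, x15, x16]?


Koszul resolution: beta_i(k)=C(n,i), n=16
sum_even C(16,i) = 2^(n-1) = 2^15 = 32768


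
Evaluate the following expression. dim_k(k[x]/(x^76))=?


Basis: 1,x,...,x^75
dim=76


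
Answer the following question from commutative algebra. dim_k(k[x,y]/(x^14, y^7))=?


Basis: x^i*y^j, i<14, j<7
14*7=98


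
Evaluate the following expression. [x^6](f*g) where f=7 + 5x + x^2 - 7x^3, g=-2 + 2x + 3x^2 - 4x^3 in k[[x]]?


[x^6] = sum a_i*b_j, i+j=6
  -7*-4=28
Sum=28


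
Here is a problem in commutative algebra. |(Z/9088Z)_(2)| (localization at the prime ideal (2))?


2-primary part: 9088=2^7*71
Size=2^7=128


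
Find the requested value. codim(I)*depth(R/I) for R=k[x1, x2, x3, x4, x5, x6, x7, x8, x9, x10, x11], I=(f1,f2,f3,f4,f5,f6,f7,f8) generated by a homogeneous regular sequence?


codim=8, depth=dim(R/I)=11-8=3
Product=8*3=24


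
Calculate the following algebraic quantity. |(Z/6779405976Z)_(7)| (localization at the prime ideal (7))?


7-primary part: 6779405976=7^10*24
Size=7^10=282475249


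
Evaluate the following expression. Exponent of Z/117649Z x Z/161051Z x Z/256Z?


Exponent = lcm of the cyclic orders; pairwise coprime => product.
7^6*11^5*2^8=117649*161051*256=4850557209344


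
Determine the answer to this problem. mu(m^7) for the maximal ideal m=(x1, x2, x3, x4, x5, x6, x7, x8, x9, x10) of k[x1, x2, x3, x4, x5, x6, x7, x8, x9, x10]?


Graded Nakayama: mu(m^d) = dim_k (m^d/m^(d+1)) = #degree-7 monomials in 10 vars
C(n+d-1,d)=C(16,7)=11440


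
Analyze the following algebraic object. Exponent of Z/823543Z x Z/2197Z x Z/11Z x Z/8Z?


Exponent = lcm of the cyclic orders; pairwise coprime => product.
7^7*13^3*11^1*2^3=823543*2197*11*8=159220509448


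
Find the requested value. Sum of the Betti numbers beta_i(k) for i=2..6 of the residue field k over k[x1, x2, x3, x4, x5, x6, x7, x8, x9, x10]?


Koszul resolution: beta_i(k)=C(n,i), n=10
C(10,2)=45, C(10,3)=120, C(10,4)=210, C(10,5)=252, C(10,6)=210
Sum=837


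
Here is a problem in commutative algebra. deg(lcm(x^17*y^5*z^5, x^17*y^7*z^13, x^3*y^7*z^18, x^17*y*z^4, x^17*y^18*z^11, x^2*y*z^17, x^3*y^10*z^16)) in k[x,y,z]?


lcm = componentwise max:
x: max(17,17,3,17,17,2,3)=17
y: max(5,7,7,1,18,1,10)=18
z: max(5,13,18,4,11,17,16)=18
Total=17+18+18=53


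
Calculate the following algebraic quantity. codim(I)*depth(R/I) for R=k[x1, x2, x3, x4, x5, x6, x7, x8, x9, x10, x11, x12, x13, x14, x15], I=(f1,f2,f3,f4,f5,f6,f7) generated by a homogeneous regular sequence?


codim=7, depth=dim(R/I)=15-7=8
Product=7*8=56
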